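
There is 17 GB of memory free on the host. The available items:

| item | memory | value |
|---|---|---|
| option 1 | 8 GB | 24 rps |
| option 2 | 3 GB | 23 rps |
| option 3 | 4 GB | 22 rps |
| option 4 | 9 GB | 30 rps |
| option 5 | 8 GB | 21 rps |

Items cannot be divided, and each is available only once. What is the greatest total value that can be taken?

75 rps

This is a 0/1 knapsack; check combinations near the capacity.
- option 2+option 3+option 4: memory 3+4+9=16, value 23+22+30=75
- option 1+option 2+option 3: memory 8+3+4=15, value 24+23+22=69
- option 2+option 3+option 5: memory 3+4+8=15, value 23+22+21=66
- option 1+option 4: memory 8+9=17, value 24+30=54
Best: 75 rps.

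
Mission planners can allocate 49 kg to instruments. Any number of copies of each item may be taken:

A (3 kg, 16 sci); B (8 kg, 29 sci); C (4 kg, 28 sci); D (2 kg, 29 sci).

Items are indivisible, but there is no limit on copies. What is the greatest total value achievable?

Best value-per-unit is D at 29/2, and filling with it alone uses mass 24×2=48. No mix of the others beats 24×29 = 696.

696 sci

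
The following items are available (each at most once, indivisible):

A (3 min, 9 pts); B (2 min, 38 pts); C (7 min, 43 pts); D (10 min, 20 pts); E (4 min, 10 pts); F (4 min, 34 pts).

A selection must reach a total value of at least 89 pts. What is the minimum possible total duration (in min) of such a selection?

Subsets with value ≥ 89, sorted by total duration:
- A+B+C: duration 12, value 90
- B+C+F: duration 13, value 115
- B+C+E: duration 13, value 91
- A+B+E+F: duration 13, value 91
Minimum duration: 12 min.

12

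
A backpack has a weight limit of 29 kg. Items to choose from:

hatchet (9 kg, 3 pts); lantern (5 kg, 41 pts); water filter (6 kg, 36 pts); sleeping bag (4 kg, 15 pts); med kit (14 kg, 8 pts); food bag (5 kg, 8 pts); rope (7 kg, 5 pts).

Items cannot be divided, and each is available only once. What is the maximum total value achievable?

This is a 0/1 knapsack; check combinations near the capacity.
- lantern+water filter+sleeping bag+food bag+rope: weight 5+6+4+5+7=27, value 41+36+15+8+5=105
- hatchet+lantern+water filter+sleeping bag+food bag: weight 9+5+6+4+5=29, value 3+41+36+15+8=103
- lantern+water filter+sleeping bag+food bag: weight 5+6+4+5=20, value 41+36+15+8=100
Best: 105 pts.

105 pts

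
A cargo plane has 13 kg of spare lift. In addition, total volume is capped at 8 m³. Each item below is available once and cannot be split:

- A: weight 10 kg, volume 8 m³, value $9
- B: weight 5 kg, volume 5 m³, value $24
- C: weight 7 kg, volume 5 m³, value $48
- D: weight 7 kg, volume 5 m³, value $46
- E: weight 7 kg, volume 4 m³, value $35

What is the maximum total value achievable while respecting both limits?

$48

Feasible sets respecting both limits:
- C: weight 7, volume 5, value 48
- D: weight 7, volume 5, value 46
- E: weight 7, volume 4, value 35
Best: $48.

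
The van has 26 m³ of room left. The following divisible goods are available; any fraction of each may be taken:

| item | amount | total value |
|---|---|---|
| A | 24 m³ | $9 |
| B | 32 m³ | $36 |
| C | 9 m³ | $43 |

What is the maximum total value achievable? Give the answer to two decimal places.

62.13

Take in order of value per unit:
- C (43/9 per unit): all 9 → value 43, running total 43.00
- B (36/32 per unit): 17 of 32 → value 17×36/32 = 19.1250, running total 62.13
Total 62.13.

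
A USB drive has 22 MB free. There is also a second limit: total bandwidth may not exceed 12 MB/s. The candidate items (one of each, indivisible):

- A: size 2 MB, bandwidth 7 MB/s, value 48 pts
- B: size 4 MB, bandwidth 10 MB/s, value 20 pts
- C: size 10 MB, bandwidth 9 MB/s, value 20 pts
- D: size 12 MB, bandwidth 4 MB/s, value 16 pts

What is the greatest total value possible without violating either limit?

64 pts

Feasible sets respecting both limits:
- A+D: size 14, bandwidth 11, value 64
- A: size 2, bandwidth 7, value 48
- B: size 4, bandwidth 10, value 20
- C: size 10, bandwidth 9, value 20
Best: 64 pts.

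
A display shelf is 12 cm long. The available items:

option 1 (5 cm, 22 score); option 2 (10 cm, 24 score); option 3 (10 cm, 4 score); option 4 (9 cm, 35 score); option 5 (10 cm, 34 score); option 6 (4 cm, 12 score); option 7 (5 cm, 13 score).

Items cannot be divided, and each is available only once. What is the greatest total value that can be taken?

35 score

Check high-value combinations within 12 cm:
- option 4: length 9, value 35
- option 1+option 7: length 5+5=10, value 22+13=35
- option 1+option 6: length 5+4=9, value 22+12=34
- option 5: length 10, value 34
- option 6+option 7: length 4+5=9, value 12+13=25
Best: 35 score.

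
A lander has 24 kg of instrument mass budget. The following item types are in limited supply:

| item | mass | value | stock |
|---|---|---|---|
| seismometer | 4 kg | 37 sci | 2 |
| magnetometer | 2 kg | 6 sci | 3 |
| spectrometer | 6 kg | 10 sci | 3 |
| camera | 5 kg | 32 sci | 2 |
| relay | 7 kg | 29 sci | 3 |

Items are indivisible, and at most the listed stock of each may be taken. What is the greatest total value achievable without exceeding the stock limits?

Top feasible selections:
- 2×seismometer + 3×magnetometer + 2×camera: mass 24, value 156
- 2×seismometer + 2×magnetometer + 2×camera: mass 22, value 150
- 2×seismometer + 1×spectrometer + 2×camera: mass 24, value 148
- 2×seismometer + 2×magnetometer + 1×camera + 1×relay: mass 24, value 147
Best: 156 sci.

156 sci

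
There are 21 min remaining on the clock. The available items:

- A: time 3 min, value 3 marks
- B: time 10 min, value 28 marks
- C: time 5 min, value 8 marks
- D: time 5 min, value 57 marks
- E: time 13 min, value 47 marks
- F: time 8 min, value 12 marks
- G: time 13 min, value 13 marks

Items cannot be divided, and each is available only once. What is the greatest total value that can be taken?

107 marks

This is a 0/1 knapsack; check combinations near the capacity.
- A+D+E: time 3+5+13=21, value 3+57+47=107
- D+E: time 5+13=18, value 57+47=104
- B+C+D: time 10+5+5=20, value 28+8+57=93
- A+B+D: time 3+10+5=18, value 3+28+57=88
- B+D: time 10+5=15, value 28+57=85
Best: 107 marks.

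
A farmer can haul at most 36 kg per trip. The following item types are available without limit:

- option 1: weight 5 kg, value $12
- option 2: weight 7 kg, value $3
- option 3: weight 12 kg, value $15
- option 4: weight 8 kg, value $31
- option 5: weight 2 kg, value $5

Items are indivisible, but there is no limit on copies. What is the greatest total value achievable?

Best value-per-unit is option 4 at 31/8; filling with it alone gives 4×31 = 124.
Optimal mix: 4×option 4 + 2×option 5 → weight 36, value 134.

$134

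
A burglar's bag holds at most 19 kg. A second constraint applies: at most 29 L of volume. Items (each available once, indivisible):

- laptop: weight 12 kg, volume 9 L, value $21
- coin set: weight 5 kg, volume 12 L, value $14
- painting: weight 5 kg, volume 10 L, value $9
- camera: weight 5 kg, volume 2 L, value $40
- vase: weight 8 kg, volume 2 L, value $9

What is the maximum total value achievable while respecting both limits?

$63

Feasible sets respecting both limits:
- coin set+painting+camera: weight 15, volume 24, value 63
- coin set+camera+vase: weight 18, volume 16, value 63
- laptop+camera: weight 17, volume 11, value 61
- painting+camera+vase: weight 18, volume 14, value 58
Best: $63.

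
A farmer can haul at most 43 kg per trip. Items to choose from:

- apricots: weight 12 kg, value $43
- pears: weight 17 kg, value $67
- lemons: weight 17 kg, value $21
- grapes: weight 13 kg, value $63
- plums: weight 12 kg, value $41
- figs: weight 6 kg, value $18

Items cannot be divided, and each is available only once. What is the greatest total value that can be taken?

Check high-value combinations within 43 kg:
- apricots+pears+grapes: weight 12+17+13=42, value 43+67+63=173
- pears+grapes+plums: weight 17+13+12=42, value 67+63+41=171
- apricots+grapes+plums+figs: weight 12+13+12+6=43, value 43+63+41+18=165
- apricots+pears+plums: weight 12+17+12=41, value 43+67+41=151
- pears+grapes+figs: weight 17+13+6=36, value 67+63+18=148
Best: $173.

$173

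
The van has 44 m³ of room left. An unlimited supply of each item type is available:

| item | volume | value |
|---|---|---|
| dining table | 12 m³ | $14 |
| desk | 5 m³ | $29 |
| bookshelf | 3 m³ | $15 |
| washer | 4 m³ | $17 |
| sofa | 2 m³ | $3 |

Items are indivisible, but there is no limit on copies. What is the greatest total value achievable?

$249

Best value-per-unit is desk at 29/5; filling with it alone gives 8×29 = 232.
Optimal mix: 8×desk + 1×washer → volume 44, value 249.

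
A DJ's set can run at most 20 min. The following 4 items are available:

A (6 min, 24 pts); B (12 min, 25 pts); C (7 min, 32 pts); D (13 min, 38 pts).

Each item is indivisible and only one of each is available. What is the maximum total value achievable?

70 pts

Check high-value combinations within 20 min:
- C+D: duration 7+13=20, value 32+38=70
- A+D: duration 6+13=19, value 24+38=62
- B+C: duration 12+7=19, value 25+32=57
- A+C: duration 6+7=13, value 24+32=56
- A+B: duration 6+12=18, value 24+25=49
Best: 70 pts.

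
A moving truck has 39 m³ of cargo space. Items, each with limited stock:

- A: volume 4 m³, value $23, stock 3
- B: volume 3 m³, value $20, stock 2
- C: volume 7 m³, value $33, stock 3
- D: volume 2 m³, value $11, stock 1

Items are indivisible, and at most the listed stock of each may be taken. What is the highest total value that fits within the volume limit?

Top feasible selections:
- 3×A + 2×B + 3×C: volume 39, value 208
- 3×A + 1×B + 3×C + 1×D: volume 38, value 199
- 2×A + 2×B + 3×C + 1×D: volume 37, value 196
- 3×A + 1×B + 3×C: volume 36, value 188
Best: $208.

$208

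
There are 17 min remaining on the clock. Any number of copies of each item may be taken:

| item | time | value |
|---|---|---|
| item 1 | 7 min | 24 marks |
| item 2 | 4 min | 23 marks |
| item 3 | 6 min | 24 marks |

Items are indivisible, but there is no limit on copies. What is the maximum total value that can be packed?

Best value-per-unit is item 2 at 23/4, and filling with it alone uses time 4×4=16. No mix of the others beats 4×23 = 92.

92 marks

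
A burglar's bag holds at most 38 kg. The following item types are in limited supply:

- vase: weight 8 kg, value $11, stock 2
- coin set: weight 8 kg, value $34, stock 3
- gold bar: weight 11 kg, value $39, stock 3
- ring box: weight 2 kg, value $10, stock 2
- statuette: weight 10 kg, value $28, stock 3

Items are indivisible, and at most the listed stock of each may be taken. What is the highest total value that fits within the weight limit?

$151

Best selections within weight 38 and stock limits:
- 3×coin set + 1×gold bar + 1×ring box: weight 37, value 151
- 3×coin set + 2×ring box + 1×statuette: weight 38, value 150
- 2×coin set + 2×gold bar: weight 38, value 146
- 3×coin set + 1×gold bar: weight 35, value 141
Best: $151.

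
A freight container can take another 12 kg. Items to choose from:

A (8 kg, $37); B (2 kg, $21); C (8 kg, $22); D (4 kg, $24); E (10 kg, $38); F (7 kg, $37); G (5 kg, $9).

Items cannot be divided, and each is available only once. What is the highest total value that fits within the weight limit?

Check high-value combinations within 12 kg:
- D+F: weight 4+7=11, value 24+37=61
- A+D: weight 8+4=12, value 37+24=61
- B+E: weight 2+10=12, value 21+38=59
- B+F: weight 2+7=9, value 21+37=58
Best: $61.

$61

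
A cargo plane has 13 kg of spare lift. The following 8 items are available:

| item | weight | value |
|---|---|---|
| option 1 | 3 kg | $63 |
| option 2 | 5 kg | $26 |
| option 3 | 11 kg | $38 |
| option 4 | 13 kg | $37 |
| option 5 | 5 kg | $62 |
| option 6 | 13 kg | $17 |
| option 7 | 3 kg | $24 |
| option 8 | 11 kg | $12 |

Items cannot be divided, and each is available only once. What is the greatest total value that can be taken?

$151

Check high-value combinations within 13 kg:
- option 1+option 2+option 5: weight 3+5+5=13, value 63+26+62=151
- option 1+option 5+option 7: weight 3+5+3=11, value 63+62+24=149
- option 1+option 5: weight 3+5=8, value 63+62=125
- option 1+option 2+option 7: weight 3+5+3=11, value 63+26+24=113
- option 2+option 5+option 7: weight 5+5+3=13, value 26+62+24=112
Best: $151.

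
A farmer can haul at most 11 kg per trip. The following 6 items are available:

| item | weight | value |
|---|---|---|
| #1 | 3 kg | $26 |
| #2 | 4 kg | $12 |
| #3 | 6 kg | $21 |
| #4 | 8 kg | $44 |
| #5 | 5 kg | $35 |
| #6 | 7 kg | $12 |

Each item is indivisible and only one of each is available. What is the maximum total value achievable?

$70

Check high-value combinations within 11 kg:
- #1+#4: weight 3+8=11, value 26+44=70
- #1+#5: weight 3+5=8, value 26+35=61
- #3+#5: weight 6+5=11, value 21+35=56
Best: $70.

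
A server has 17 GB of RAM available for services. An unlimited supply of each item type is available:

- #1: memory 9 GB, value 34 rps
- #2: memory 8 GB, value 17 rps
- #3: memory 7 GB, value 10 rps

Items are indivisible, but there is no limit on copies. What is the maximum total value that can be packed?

51 rps

Best value-per-unit is #1 at 34/9; filling with it alone gives 1×34 = 34.
Optimal mix: 1×#1 + 1×#2 → memory 17, value 51.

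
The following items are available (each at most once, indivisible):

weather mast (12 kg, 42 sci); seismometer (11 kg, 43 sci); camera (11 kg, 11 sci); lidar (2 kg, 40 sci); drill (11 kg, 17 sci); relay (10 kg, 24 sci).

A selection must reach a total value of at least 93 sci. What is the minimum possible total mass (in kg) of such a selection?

Subsets with value ≥ 93, sorted by total mass:
- seismometer+lidar+relay: mass 23, value 107
- weather mast+lidar+relay: mass 24, value 106
- seismometer+lidar+drill: mass 24, value 100
Minimum mass: 23 kg.

23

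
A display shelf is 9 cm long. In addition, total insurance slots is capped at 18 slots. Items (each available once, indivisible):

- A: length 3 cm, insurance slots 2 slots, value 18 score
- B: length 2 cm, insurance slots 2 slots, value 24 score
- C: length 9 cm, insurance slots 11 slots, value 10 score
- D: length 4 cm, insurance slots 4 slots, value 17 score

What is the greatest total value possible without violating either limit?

59 score

Feasible sets respecting both limits:
- A+B+D: length 9, insurance slots 8, value 59
- A+B: length 5, insurance slots 4, value 42
- B+D: length 6, insurance slots 6, value 41
Best: 59 score.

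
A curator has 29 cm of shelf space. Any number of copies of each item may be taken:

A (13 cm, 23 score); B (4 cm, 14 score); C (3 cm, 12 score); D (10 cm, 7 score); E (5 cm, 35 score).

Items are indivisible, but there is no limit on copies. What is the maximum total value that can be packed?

Best value-per-unit is E at 35/5; filling with it alone gives 5×35 = 175.
Optimal mix: 1×B + 5×E → length 29, value 189.

189 score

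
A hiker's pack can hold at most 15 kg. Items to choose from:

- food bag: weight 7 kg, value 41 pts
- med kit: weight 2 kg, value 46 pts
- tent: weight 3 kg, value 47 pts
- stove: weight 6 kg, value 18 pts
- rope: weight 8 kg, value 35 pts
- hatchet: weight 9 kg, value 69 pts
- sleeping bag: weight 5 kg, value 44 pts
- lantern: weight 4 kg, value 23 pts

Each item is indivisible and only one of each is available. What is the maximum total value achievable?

This is a 0/1 knapsack; check combinations near the capacity.
- med kit+tent+hatchet: weight 2+3+9=14, value 46+47+69=162
- med kit+tent+sleeping bag+lantern: weight 2+3+5+4=14, value 46+47+44+23=160
- med kit+hatchet+lantern: weight 2+9+4=15, value 46+69+23=138
- med kit+tent+sleeping bag: weight 2+3+5=10, value 46+47+44=137
- food bag+med kit+tent: weight 7+2+3=12, value 41+46+47=134
Best: 162 pts.

162 pts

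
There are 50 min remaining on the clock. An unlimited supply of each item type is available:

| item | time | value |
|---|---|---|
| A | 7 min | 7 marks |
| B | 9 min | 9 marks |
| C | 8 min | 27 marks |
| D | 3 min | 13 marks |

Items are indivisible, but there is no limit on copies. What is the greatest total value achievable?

Best value-per-unit is D at 13/3; filling with it alone gives 16×13 = 208.
Optimal mix: 1×C + 14×D → time 50, value 209.

209 marks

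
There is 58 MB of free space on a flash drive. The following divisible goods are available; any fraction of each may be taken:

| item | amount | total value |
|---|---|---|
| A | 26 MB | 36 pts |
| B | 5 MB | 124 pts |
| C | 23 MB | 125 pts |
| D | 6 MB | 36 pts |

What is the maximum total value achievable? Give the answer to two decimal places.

318.23

Take in order of value per unit:
- B (124/5 per unit): all 5 → value 124, running total 124.00
- D (36/6 per unit): all 6 → value 36, running total 160.00
- C (125/23 per unit): all 23 → value 125, running total 285.00
- A (36/26 per unit): 24 of 26 → value 24×36/26 = 33.2308, running total 318.23
Total 318.23.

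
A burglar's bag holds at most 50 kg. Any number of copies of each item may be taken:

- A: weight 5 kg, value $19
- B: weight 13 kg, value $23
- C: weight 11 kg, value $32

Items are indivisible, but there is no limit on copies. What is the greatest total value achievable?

$190

Best value-per-unit is A at 19/5, and filling with it alone uses weight 10×5=50. No mix of the others beats 10×19 = 190.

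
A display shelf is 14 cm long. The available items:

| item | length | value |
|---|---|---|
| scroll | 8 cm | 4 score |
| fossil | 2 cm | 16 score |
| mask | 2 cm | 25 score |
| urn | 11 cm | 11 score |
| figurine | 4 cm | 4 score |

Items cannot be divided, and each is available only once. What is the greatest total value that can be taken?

Check high-value combinations within 14 cm:
- fossil+mask+figurine: length 2+2+4=8, value 16+25+4=45
- scroll+fossil+mask: length 8+2+2=12, value 4+16+25=45
- fossil+mask: length 2+2=4, value 16+25=41
- mask+urn: length 2+11=13, value 25+11=36
Best: 45 score.

45 score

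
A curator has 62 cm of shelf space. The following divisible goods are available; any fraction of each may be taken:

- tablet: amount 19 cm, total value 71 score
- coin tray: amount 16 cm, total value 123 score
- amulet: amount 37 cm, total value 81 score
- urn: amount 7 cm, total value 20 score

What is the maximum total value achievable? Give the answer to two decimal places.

Take in order of value per unit:
- coin tray (123/16 per unit): all 16 → value 123, running total 123.00
- tablet (71/19 per unit): all 19 → value 71, running total 194.00
- urn (20/7 per unit): all 7 → value 20, running total 214.00
- amulet (81/37 per unit): 20 of 37 → value 20×81/37 = 43.7838, running total 257.78
Total 257.78.

257.78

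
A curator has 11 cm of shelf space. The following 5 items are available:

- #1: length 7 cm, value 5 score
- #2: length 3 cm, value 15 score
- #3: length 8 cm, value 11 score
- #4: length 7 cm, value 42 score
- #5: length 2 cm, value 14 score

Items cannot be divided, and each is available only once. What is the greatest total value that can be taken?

This is a 0/1 knapsack; check combinations near the capacity.
- #2+#4: length 3+7=10, value 15+42=57
- #4+#5: length 7+2=9, value 42+14=56
- #4: length 7, value 42
- #2+#5: length 3+2=5, value 15+14=29
Best: 57 score.

57 score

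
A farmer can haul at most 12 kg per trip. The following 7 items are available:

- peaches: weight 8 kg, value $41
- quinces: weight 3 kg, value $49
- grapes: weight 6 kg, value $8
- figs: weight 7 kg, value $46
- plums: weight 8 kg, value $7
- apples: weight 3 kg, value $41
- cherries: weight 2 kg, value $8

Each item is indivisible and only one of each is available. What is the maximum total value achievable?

$103

Check high-value combinations within 12 kg:
- quinces+figs+cherries: weight 3+7+2=12, value 49+46+8=103
- quinces+apples+cherries: weight 3+3+2=8, value 49+41+8=98
- quinces+grapes+apples: weight 3+6+3=12, value 49+8+41=98
- quinces+figs: weight 3+7=10, value 49+46=95
- figs+apples+cherries: weight 7+3+2=12, value 46+41+8=95
Best: $103.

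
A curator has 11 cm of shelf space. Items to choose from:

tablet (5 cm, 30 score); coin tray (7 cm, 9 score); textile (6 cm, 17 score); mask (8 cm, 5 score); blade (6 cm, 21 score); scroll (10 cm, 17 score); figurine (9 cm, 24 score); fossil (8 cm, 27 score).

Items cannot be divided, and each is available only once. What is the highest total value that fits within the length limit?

Check high-value combinations within 11 cm:
- tablet+blade: length 5+6=11, value 30+21=51
- tablet+textile: length 5+6=11, value 30+17=47
- tablet: length 5, value 30
Best: 51 score.

51 score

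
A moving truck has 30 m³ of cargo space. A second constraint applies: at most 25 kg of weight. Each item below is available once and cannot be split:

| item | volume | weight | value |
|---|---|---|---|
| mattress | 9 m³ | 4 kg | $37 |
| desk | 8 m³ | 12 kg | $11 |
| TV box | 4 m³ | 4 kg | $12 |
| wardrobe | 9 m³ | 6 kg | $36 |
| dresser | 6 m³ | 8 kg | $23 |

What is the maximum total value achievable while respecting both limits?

$108

Feasible sets respecting both limits:
- mattress+TV box+wardrobe+dresser: volume 28, weight 22, value 108
- mattress+wardrobe+dresser: volume 24, weight 18, value 96
- mattress+TV box+wardrobe: volume 22, weight 14, value 85
Best: $108.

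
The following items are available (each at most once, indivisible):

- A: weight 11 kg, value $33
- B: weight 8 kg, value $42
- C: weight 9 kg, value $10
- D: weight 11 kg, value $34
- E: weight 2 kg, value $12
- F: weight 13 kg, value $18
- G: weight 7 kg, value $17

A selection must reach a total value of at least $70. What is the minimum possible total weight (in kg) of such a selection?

Subsets with value ≥ 70, sorted by total weight:
- B+E+G: weight 17, value 71
- B+D: weight 19, value 76
- A+B: weight 19, value 75
- B+D+E: weight 21, value 88
Minimum weight: 17 kg.

17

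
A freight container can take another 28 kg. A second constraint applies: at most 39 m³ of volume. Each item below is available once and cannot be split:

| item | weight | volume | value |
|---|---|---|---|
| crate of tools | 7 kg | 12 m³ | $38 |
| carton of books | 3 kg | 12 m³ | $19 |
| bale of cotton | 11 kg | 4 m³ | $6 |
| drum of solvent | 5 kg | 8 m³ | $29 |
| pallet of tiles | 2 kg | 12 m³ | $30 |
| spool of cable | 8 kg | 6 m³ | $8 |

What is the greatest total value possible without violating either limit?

$105

Feasible sets respecting both limits:
- crate of tools+drum of solvent+pallet of tiles+spool of cable: weight 22, volume 38, value 105
- crate of tools+bale of cotton+drum of solvent+pallet of tiles: weight 25, volume 36, value 103
- crate of tools+drum of solvent+pallet of tiles: weight 14, volume 32, value 97
- crate of tools+carton of books+drum of solvent+spool of cable: weight 23, volume 38, value 94
Best: $105.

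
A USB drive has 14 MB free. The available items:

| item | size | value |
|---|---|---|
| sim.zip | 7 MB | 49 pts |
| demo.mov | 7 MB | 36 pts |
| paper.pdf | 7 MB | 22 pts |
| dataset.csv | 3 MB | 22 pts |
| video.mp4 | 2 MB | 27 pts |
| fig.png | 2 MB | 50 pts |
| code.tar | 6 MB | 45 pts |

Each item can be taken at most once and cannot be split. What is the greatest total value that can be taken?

Check high-value combinations within 14 MB:
- sim.zip+dataset.csv+video.mp4+fig.png: size 7+3+2+2=14, value 49+22+27+50=148
- dataset.csv+video.mp4+fig.png+code.tar: size 3+2+2+6=13, value 22+27+50+45=144
- demo.mov+dataset.csv+video.mp4+fig.png: size 7+3+2+2=14, value 36+22+27+50=135
- sim.zip+video.mp4+fig.png: size 7+2+2=11, value 49+27+50=126
- video.mp4+fig.png+code.tar: size 2+2+6=10, value 27+50+45=122
Best: 148 pts.

148 pts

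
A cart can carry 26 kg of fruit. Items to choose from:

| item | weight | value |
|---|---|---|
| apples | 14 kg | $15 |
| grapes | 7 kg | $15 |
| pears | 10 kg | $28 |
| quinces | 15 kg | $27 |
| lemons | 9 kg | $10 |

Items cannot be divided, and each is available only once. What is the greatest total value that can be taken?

Check high-value combinations within 26 kg:
- pears+quinces: weight 10+15=25, value 28+27=55
- grapes+pears+lemons: weight 7+10+9=26, value 15+28+10=53
- grapes+pears: weight 7+10=17, value 15+28=43
- apples+pears: weight 14+10=24, value 15+28=43
Best: $55.

$55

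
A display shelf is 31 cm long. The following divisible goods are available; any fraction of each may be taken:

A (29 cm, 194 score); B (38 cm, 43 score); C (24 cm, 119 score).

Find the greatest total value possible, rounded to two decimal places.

203.92

Take in order of value per unit:
- A (194/29 per unit): all 29 → value 194, running total 194.00
- C (119/24 per unit): 2 of 24 → value 2×119/24 = 9.9167, running total 203.92
Total 203.92.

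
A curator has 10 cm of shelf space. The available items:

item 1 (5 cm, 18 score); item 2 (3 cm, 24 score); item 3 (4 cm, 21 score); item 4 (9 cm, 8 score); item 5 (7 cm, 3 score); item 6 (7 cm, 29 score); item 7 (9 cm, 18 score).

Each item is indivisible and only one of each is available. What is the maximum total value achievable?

53 score

This is a 0/1 knapsack; check combinations near the capacity.
- item 2+item 6: length 3+7=10, value 24+29=53
- item 2+item 3: length 3+4=7, value 24+21=45
- item 1+item 2: length 5+3=8, value 18+24=42
Best: 53 score.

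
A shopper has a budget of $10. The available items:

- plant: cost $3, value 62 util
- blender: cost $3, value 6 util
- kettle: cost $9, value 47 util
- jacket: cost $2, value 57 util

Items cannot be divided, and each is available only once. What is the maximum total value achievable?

Check high-value combinations within $10:
- plant+blender+jacket: cost 3+3+2=8, value 62+6+57=125
- plant+jacket: cost 3+2=5, value 62+57=119
- plant+blender: cost 3+3=6, value 62+6=68
Best: 125 util.

125 util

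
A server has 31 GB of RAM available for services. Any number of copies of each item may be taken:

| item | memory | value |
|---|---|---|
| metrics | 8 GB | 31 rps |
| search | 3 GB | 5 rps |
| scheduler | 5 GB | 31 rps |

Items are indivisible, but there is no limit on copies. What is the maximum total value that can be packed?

Best value-per-unit is scheduler at 31/5, and filling with it alone uses memory 6×5=30. No mix of the others beats 6×31 = 186.

186 rps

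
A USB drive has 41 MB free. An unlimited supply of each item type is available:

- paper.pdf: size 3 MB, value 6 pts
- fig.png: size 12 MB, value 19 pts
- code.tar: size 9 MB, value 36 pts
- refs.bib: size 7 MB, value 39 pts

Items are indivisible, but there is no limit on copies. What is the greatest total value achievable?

Best value-per-unit is refs.bib at 39/7; filling with it alone gives 5×39 = 195.
Optimal mix: 2×paper.pdf + 5×refs.bib → size 41, value 207.

207 pts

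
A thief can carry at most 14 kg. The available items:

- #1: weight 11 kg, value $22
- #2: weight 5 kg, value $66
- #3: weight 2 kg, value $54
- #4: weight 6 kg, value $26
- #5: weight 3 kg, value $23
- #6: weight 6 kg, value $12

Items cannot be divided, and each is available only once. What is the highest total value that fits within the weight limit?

Check high-value combinations within 14 kg:
- #2+#3+#4: weight 5+2+6=13, value 66+54+26=146
- #2+#3+#5: weight 5+2+3=10, value 66+54+23=143
- #2+#3+#6: weight 5+2+6=13, value 66+54+12=132
Best: $146.

$146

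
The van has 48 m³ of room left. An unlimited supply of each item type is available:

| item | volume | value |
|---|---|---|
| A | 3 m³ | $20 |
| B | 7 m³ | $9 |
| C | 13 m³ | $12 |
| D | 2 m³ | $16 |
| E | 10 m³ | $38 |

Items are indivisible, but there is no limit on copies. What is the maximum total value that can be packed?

$384

Best value-per-unit is D at 16/2, and filling with it alone uses volume 24×2=48. No mix of the others beats 24×16 = 384.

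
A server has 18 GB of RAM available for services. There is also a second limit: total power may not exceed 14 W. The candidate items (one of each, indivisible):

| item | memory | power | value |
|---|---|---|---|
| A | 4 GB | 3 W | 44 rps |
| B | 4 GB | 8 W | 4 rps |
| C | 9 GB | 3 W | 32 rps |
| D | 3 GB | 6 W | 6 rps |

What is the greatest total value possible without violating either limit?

82 rps

Feasible sets respecting both limits:
- A+C+D: memory 16, power 12, value 82
- A+B+C: memory 17, power 14, value 80
- A+C: memory 13, power 6, value 76
Best: 82 rps.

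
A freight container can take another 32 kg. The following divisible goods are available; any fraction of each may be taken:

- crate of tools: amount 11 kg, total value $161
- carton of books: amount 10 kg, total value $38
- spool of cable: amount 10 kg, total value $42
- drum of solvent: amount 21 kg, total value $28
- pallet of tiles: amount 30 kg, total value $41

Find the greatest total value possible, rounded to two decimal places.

242.37

Take in order of value per unit:
- crate of tools (161/11 per unit): all 11 → value 161, running total 161.00
- spool of cable (42/10 per unit): all 10 → value 42, running total 203.00
- carton of books (38/10 per unit): all 10 → value 38, running total 241.00
- pallet of tiles (41/30 per unit): 1 of 30 → value 1×41/30 = 1.3667, running total 242.37
Total 242.37.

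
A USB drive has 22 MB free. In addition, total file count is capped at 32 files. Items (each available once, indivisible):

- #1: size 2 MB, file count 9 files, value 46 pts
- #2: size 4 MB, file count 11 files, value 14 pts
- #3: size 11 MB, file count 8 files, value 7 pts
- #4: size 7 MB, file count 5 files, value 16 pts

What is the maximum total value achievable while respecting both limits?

Feasible sets respecting both limits:
- #1+#2+#4: size 13, file count 25, value 76
- #1+#3+#4: size 20, file count 22, value 69
- #1+#2+#3: size 17, file count 28, value 67
- #1+#4: size 9, file count 14, value 62
Best: 76 pts.

76 pts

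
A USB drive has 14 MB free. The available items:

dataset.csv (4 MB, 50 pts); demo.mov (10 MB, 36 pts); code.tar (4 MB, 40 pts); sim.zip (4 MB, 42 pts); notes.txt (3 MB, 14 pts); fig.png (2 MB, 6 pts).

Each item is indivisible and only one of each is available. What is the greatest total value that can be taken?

138 pts

Check high-value combinations within 14 MB:
- dataset.csv+code.tar+sim.zip+fig.png: size 4+4+4+2=14, value 50+40+42+6=138
- dataset.csv+code.tar+sim.zip: size 4+4+4=12, value 50+40+42=132
- dataset.csv+sim.zip+notes.txt+fig.png: size 4+4+3+2=13, value 50+42+14+6=112
- dataset.csv+code.tar+notes.txt+fig.png: size 4+4+3+2=13, value 50+40+14+6=110
Best: 138 pts.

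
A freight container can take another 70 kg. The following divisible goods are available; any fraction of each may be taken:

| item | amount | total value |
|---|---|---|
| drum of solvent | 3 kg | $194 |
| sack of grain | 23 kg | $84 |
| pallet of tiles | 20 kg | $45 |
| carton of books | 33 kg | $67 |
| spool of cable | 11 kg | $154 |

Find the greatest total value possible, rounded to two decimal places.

503.39

Take in order of value per unit:
- drum of solvent (194/3 per unit): all 3 → value 194, running total 194.00
- spool of cable (154/11 per unit): all 11 → value 154, running total 348.00
- sack of grain (84/23 per unit): all 23 → value 84, running total 432.00
- pallet of tiles (45/20 per unit): all 20 → value 45, running total 477.00
- carton of books (67/33 per unit): 13 of 33 → value 13×67/33 = 26.3939, running total 503.39
Total 503.39.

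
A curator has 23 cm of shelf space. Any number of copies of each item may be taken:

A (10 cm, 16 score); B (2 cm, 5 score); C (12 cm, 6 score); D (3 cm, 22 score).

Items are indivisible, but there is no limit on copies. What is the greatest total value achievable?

159 score

Best value-per-unit is D at 22/3; filling with it alone gives 7×22 = 154.
Optimal mix: 1×B + 7×D → length 23, value 159.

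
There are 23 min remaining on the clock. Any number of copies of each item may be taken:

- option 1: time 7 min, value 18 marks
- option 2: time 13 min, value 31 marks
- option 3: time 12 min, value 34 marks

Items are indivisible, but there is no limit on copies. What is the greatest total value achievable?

Best value-per-unit is option 3 at 34/12; filling with it alone gives 1×34 = 34.
Optimal mix: 3×option 1 → time 21, value 54.

54 marks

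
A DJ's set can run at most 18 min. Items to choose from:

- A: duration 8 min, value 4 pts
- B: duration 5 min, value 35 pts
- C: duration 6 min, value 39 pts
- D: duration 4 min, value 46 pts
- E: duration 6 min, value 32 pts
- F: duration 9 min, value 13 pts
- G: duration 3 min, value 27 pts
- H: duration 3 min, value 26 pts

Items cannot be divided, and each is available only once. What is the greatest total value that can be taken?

Check high-value combinations within 18 min:
- B+C+D+G: duration 5+6+4+3=18, value 35+39+46+27=147
- B+C+D+H: duration 5+6+4+3=18, value 35+39+46+26=146
- B+D+E+G: duration 5+4+6+3=18, value 35+46+32+27=140
- B+D+E+H: duration 5+4+6+3=18, value 35+46+32+26=139
- C+D+G+H: duration 6+4+3+3=16, value 39+46+27+26=138
Best: 147 pts.

147 pts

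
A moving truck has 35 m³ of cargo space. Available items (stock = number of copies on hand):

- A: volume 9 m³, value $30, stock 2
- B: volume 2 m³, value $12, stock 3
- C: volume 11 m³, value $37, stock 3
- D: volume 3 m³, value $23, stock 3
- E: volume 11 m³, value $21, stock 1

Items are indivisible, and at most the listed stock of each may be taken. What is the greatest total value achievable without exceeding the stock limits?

Best selections within volume 35 and stock limits:
- 1×A + 3×B + 1×C + 3×D: volume 35, value 172
- 2×B + 2×C + 3×D: volume 35, value 167
Best: $172.

$172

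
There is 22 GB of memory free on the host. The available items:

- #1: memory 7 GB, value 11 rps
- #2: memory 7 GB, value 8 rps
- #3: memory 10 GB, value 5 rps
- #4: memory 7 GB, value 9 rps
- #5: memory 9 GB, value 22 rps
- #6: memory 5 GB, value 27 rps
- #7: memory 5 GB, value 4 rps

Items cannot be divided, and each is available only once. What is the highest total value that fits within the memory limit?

Check high-value combinations within 22 GB:
- #1+#5+#6: memory 7+9+5=21, value 11+22+27=60
- #4+#5+#6: memory 7+9+5=21, value 9+22+27=58
- #2+#5+#6: memory 7+9+5=21, value 8+22+27=57
- #5+#6+#7: memory 9+5+5=19, value 22+27+4=53
- #5+#6: memory 9+5=14, value 22+27=49
Best: 60 rps.

60 rps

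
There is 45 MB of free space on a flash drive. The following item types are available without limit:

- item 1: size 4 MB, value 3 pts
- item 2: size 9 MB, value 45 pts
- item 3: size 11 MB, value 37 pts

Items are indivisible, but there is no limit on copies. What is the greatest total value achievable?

225 pts

Best value-per-unit is item 2 at 45/9, and filling with it alone uses size 5×9=45. No mix of the others beats 5×45 = 225.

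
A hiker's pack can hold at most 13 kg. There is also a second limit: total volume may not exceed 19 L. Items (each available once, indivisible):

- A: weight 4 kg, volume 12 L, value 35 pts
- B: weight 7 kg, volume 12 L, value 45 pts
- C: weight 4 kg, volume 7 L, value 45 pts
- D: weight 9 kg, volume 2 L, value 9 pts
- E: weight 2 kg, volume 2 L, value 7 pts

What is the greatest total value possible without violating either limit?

90 pts

Feasible sets respecting both limits:
- B+C: weight 11, volume 19, value 90
- A+C: weight 8, volume 19, value 80
- C+D: weight 13, volume 9, value 54
- B+E: weight 9, volume 14, value 52
Best: 90 pts.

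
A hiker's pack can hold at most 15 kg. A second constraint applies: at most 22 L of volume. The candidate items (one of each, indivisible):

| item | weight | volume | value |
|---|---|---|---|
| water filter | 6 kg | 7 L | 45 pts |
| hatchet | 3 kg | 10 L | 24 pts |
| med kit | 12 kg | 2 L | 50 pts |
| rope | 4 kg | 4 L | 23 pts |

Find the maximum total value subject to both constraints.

92 pts

Feasible sets respecting both limits:
- water filter+hatchet+rope: weight 13, volume 21, value 92
- hatchet+med kit: weight 15, volume 12, value 74
- water filter+hatchet: weight 9, volume 17, value 69
Best: 92 pts.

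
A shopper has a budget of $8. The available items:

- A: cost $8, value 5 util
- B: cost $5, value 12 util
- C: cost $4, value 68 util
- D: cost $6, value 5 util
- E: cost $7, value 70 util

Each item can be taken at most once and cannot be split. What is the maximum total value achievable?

70 util

Check high-value combinations within $8:
- E: cost 7, value 70
- C: cost 4, value 68
- B: cost 5, value 12
- D: cost 6, value 5
- A: cost 8, value 5
Best: 70 util.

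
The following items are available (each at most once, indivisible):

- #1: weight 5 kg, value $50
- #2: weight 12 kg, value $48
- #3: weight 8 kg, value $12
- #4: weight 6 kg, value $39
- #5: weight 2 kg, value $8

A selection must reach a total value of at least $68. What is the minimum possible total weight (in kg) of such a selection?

Subsets with value ≥ 68, sorted by total weight:
- #1+#4: weight 11, value 89
- #1+#4+#5: weight 13, value 97
- #1+#3+#5: weight 15, value 70
Minimum weight: 11 kg.

11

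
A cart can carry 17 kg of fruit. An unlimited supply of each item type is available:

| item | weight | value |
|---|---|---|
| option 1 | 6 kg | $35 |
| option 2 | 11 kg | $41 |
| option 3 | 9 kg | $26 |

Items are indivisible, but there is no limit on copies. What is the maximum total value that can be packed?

$76

Best value-per-unit is option 1 at 35/6; filling with it alone gives 2×35 = 70.
Optimal mix: 1×option 1 + 1×option 2 → weight 17, value 76.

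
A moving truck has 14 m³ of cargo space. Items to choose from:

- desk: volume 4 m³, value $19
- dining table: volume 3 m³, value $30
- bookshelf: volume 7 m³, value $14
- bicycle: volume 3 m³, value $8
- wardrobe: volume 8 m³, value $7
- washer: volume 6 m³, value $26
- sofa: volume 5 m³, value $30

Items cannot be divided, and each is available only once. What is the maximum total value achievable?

$86

Check high-value combinations within 14 m³:
- dining table+washer+sofa: volume 3+6+5=14, value 30+26+30=86
- desk+dining table+sofa: volume 4+3+5=12, value 19+30+30=79
- desk+dining table+washer: volume 4+3+6=13, value 19+30+26=75
Best: $86.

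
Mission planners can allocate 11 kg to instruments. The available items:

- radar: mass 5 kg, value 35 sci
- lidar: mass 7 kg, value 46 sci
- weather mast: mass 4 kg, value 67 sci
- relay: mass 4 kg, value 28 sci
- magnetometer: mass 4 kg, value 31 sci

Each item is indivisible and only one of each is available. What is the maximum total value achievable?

113 sci

Check high-value combinations within 11 kg:
- lidar+weather mast: mass 7+4=11, value 46+67=113
- radar+weather mast: mass 5+4=9, value 35+67=102
- weather mast+magnetometer: mass 4+4=8, value 67+31=98
Best: 113 sci.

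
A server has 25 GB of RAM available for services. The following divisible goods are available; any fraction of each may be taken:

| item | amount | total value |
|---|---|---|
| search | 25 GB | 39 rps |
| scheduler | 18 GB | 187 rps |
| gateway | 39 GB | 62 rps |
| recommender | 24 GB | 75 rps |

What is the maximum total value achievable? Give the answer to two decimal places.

208.88

Take in order of value per unit:
- scheduler (187/18 per unit): all 18 → value 187, running total 187.00
- recommender (75/24 per unit): 7 of 24 → value 7×75/24 = 21.8750, running total 208.88
Total 208.88.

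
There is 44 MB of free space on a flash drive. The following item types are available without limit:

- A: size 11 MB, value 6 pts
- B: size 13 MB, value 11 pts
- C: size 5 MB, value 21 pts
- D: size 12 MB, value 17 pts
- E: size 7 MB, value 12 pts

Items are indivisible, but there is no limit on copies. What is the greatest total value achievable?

Best value-per-unit is C at 21/5, and filling with it alone uses size 8×5=40. No mix of the others beats 8×21 = 168.

168 pts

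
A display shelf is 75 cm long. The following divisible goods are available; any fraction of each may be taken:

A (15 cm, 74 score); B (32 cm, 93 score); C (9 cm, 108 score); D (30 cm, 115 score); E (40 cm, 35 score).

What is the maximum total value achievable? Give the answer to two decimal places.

Take in order of value per unit:
- C (108/9 per unit): all 9 → value 108, running total 108.00
- A (74/15 per unit): all 15 → value 74, running total 182.00
- D (115/30 per unit): all 30 → value 115, running total 297.00
- B (93/32 per unit): 21 of 32 → value 21×93/32 = 61.0313, running total 358.03
Total 358.03.

358.03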